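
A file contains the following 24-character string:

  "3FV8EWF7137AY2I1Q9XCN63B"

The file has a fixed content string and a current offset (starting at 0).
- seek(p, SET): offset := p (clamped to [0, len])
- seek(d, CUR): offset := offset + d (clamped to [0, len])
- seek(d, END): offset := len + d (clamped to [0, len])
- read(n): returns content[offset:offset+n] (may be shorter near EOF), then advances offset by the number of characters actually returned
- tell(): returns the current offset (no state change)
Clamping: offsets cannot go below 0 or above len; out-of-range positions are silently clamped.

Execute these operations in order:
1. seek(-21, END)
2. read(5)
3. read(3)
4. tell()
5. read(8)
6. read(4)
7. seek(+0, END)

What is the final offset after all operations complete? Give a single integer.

Answer: 24

Derivation:
After 1 (seek(-21, END)): offset=3
After 2 (read(5)): returned '8EWF7', offset=8
After 3 (read(3)): returned '137', offset=11
After 4 (tell()): offset=11
After 5 (read(8)): returned 'AY2I1Q9X', offset=19
After 6 (read(4)): returned 'CN63', offset=23
After 7 (seek(+0, END)): offset=24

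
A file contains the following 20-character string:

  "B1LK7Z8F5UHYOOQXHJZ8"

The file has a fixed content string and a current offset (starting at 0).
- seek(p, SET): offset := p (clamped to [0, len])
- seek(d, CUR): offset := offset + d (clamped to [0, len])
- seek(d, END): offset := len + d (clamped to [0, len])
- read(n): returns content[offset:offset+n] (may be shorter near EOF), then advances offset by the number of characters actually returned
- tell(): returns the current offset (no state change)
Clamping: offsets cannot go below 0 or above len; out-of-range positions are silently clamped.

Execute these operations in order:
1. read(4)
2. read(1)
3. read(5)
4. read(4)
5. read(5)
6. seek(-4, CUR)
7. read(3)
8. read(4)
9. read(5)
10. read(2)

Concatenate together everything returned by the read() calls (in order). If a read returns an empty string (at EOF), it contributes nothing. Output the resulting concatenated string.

After 1 (read(4)): returned 'B1LK', offset=4
After 2 (read(1)): returned '7', offset=5
After 3 (read(5)): returned 'Z8F5U', offset=10
After 4 (read(4)): returned 'HYOO', offset=14
After 5 (read(5)): returned 'QXHJZ', offset=19
After 6 (seek(-4, CUR)): offset=15
After 7 (read(3)): returned 'XHJ', offset=18
After 8 (read(4)): returned 'Z8', offset=20
After 9 (read(5)): returned '', offset=20
After 10 (read(2)): returned '', offset=20

Answer: B1LK7Z8F5UHYOOQXHJZXHJZ8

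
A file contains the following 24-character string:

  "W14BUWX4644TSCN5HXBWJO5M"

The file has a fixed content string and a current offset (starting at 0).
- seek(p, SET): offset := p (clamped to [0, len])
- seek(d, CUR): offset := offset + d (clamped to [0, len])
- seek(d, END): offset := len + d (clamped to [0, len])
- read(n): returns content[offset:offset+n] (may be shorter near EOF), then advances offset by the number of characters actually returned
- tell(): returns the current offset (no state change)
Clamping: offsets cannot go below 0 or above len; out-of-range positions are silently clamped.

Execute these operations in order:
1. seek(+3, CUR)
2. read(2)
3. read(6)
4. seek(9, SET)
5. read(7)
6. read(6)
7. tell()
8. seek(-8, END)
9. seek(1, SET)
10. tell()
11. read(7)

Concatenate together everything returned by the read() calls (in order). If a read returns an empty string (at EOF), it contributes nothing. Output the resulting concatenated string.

After 1 (seek(+3, CUR)): offset=3
After 2 (read(2)): returned 'BU', offset=5
After 3 (read(6)): returned 'WX4644', offset=11
After 4 (seek(9, SET)): offset=9
After 5 (read(7)): returned '44TSCN5', offset=16
After 6 (read(6)): returned 'HXBWJO', offset=22
After 7 (tell()): offset=22
After 8 (seek(-8, END)): offset=16
After 9 (seek(1, SET)): offset=1
After 10 (tell()): offset=1
After 11 (read(7)): returned '14BUWX4', offset=8

Answer: BUWX464444TSCN5HXBWJO14BUWX4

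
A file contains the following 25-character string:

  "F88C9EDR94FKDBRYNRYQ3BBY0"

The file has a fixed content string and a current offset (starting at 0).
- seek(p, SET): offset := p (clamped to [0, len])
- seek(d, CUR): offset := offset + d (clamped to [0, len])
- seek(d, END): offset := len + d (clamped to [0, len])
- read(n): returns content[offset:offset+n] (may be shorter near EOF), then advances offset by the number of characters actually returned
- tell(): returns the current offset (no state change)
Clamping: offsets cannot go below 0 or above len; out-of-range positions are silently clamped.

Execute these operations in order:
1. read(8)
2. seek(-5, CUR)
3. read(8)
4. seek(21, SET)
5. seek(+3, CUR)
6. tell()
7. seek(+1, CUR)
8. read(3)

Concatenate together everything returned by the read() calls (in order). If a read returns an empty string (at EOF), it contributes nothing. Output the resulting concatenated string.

Answer: F88C9EDRC9EDR94F

Derivation:
After 1 (read(8)): returned 'F88C9EDR', offset=8
After 2 (seek(-5, CUR)): offset=3
After 3 (read(8)): returned 'C9EDR94F', offset=11
After 4 (seek(21, SET)): offset=21
After 5 (seek(+3, CUR)): offset=24
After 6 (tell()): offset=24
After 7 (seek(+1, CUR)): offset=25
After 8 (read(3)): returned '', offset=25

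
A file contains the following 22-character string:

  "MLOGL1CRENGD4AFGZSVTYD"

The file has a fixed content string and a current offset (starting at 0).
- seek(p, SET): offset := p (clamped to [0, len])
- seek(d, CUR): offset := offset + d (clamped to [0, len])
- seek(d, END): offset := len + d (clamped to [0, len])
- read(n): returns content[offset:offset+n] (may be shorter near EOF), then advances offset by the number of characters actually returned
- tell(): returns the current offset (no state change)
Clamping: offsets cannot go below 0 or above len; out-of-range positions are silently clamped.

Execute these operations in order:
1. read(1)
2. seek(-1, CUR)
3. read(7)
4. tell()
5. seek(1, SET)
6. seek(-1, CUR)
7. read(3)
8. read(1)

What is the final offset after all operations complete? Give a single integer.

After 1 (read(1)): returned 'M', offset=1
After 2 (seek(-1, CUR)): offset=0
After 3 (read(7)): returned 'MLOGL1C', offset=7
After 4 (tell()): offset=7
After 5 (seek(1, SET)): offset=1
After 6 (seek(-1, CUR)): offset=0
After 7 (read(3)): returned 'MLO', offset=3
After 8 (read(1)): returned 'G', offset=4

Answer: 4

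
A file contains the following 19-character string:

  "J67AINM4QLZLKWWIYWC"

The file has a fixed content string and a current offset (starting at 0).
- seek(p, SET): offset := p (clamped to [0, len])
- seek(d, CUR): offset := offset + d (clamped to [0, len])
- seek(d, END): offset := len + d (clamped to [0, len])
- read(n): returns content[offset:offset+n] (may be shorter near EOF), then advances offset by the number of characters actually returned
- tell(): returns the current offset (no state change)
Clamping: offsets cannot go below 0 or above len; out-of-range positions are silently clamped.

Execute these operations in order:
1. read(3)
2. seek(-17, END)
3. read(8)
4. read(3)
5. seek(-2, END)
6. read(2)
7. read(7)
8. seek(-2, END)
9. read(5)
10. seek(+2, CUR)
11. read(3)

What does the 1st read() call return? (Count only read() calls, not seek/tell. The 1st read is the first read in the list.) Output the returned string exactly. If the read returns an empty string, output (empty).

Answer: J67

Derivation:
After 1 (read(3)): returned 'J67', offset=3
After 2 (seek(-17, END)): offset=2
After 3 (read(8)): returned '7AINM4QL', offset=10
After 4 (read(3)): returned 'ZLK', offset=13
After 5 (seek(-2, END)): offset=17
After 6 (read(2)): returned 'WC', offset=19
After 7 (read(7)): returned '', offset=19
After 8 (seek(-2, END)): offset=17
After 9 (read(5)): returned 'WC', offset=19
After 10 (seek(+2, CUR)): offset=19
After 11 (read(3)): returned '', offset=19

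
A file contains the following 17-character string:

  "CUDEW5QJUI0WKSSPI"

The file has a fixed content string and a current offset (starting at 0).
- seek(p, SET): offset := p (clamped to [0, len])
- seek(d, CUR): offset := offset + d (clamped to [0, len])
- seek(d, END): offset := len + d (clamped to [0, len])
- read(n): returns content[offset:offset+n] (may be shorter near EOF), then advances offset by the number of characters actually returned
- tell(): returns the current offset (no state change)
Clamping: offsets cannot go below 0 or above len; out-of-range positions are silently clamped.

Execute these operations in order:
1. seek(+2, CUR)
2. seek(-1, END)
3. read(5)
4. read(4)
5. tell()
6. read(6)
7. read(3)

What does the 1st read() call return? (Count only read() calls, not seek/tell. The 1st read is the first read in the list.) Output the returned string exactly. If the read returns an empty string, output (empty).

After 1 (seek(+2, CUR)): offset=2
After 2 (seek(-1, END)): offset=16
After 3 (read(5)): returned 'I', offset=17
After 4 (read(4)): returned '', offset=17
After 5 (tell()): offset=17
After 6 (read(6)): returned '', offset=17
After 7 (read(3)): returned '', offset=17

Answer: I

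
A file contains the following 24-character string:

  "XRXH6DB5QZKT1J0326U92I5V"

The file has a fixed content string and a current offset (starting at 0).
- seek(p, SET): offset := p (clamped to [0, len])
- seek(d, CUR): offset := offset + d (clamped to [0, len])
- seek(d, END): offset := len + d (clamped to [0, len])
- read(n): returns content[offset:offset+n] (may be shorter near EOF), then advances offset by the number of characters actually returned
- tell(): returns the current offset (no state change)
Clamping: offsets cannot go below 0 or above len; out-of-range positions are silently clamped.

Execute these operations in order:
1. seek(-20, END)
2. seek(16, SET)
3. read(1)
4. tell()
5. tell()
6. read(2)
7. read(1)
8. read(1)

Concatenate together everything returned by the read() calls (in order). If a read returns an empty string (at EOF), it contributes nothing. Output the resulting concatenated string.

After 1 (seek(-20, END)): offset=4
After 2 (seek(16, SET)): offset=16
After 3 (read(1)): returned '2', offset=17
After 4 (tell()): offset=17
After 5 (tell()): offset=17
After 6 (read(2)): returned '6U', offset=19
After 7 (read(1)): returned '9', offset=20
After 8 (read(1)): returned '2', offset=21

Answer: 26U92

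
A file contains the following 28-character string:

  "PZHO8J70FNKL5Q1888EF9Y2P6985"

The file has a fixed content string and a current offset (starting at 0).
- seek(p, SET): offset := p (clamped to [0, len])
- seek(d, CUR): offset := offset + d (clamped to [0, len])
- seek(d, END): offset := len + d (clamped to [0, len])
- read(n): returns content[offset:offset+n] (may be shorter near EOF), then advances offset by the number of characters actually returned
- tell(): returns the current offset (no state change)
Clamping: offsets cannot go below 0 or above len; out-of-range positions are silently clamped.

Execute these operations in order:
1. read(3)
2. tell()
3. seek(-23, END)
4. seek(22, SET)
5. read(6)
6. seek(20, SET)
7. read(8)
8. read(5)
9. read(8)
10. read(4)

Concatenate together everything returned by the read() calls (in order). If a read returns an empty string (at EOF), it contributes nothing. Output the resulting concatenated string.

Answer: PZH2P69859Y2P6985

Derivation:
After 1 (read(3)): returned 'PZH', offset=3
After 2 (tell()): offset=3
After 3 (seek(-23, END)): offset=5
After 4 (seek(22, SET)): offset=22
After 5 (read(6)): returned '2P6985', offset=28
After 6 (seek(20, SET)): offset=20
After 7 (read(8)): returned '9Y2P6985', offset=28
After 8 (read(5)): returned '', offset=28
After 9 (read(8)): returned '', offset=28
After 10 (read(4)): returned '', offset=28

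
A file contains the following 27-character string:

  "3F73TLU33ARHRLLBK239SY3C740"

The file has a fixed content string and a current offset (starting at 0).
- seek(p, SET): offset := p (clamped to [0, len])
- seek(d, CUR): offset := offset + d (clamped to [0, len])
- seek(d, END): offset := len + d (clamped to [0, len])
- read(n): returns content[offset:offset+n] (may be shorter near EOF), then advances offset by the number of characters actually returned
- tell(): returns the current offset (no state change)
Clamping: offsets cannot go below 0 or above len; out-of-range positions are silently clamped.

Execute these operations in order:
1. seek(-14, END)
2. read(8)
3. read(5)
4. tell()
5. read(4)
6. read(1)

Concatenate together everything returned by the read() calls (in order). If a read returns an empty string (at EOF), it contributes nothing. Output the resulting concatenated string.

After 1 (seek(-14, END)): offset=13
After 2 (read(8)): returned 'LLBK239S', offset=21
After 3 (read(5)): returned 'Y3C74', offset=26
After 4 (tell()): offset=26
After 5 (read(4)): returned '0', offset=27
After 6 (read(1)): returned '', offset=27

Answer: LLBK239SY3C740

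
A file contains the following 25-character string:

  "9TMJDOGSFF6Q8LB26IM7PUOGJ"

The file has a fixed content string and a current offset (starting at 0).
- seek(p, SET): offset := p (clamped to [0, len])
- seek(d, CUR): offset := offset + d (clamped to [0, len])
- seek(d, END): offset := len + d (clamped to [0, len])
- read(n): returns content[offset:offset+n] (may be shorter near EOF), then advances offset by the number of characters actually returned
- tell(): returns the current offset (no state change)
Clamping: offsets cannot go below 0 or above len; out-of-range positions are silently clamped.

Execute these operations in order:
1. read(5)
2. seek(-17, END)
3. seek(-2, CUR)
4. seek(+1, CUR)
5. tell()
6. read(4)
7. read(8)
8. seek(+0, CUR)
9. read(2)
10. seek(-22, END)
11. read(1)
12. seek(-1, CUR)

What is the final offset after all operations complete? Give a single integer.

Answer: 3

Derivation:
After 1 (read(5)): returned '9TMJD', offset=5
After 2 (seek(-17, END)): offset=8
After 3 (seek(-2, CUR)): offset=6
After 4 (seek(+1, CUR)): offset=7
After 5 (tell()): offset=7
After 6 (read(4)): returned 'SFF6', offset=11
After 7 (read(8)): returned 'Q8LB26IM', offset=19
After 8 (seek(+0, CUR)): offset=19
After 9 (read(2)): returned '7P', offset=21
After 10 (seek(-22, END)): offset=3
After 11 (read(1)): returned 'J', offset=4
After 12 (seek(-1, CUR)): offset=3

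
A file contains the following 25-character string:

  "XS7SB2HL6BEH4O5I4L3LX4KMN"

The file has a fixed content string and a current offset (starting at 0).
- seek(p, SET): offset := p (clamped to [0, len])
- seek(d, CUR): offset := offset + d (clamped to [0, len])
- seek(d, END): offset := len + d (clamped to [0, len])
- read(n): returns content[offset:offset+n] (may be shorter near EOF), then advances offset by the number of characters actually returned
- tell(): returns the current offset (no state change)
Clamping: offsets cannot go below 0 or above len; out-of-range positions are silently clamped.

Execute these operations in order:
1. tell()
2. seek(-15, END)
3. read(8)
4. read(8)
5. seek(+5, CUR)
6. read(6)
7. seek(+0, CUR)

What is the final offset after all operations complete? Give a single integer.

After 1 (tell()): offset=0
After 2 (seek(-15, END)): offset=10
After 3 (read(8)): returned 'EH4O5I4L', offset=18
After 4 (read(8)): returned '3LX4KMN', offset=25
After 5 (seek(+5, CUR)): offset=25
After 6 (read(6)): returned '', offset=25
After 7 (seek(+0, CUR)): offset=25

Answer: 25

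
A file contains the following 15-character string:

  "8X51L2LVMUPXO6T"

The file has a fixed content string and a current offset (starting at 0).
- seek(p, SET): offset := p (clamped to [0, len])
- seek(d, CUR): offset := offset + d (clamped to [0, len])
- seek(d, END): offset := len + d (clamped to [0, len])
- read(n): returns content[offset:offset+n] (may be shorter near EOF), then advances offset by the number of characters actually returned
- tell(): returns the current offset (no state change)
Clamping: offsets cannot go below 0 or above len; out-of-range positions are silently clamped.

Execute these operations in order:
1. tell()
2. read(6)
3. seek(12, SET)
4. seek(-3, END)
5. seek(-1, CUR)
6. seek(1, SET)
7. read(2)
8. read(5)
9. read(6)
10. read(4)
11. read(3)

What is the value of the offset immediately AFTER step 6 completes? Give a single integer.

Answer: 1

Derivation:
After 1 (tell()): offset=0
After 2 (read(6)): returned '8X51L2', offset=6
After 3 (seek(12, SET)): offset=12
After 4 (seek(-3, END)): offset=12
After 5 (seek(-1, CUR)): offset=11
After 6 (seek(1, SET)): offset=1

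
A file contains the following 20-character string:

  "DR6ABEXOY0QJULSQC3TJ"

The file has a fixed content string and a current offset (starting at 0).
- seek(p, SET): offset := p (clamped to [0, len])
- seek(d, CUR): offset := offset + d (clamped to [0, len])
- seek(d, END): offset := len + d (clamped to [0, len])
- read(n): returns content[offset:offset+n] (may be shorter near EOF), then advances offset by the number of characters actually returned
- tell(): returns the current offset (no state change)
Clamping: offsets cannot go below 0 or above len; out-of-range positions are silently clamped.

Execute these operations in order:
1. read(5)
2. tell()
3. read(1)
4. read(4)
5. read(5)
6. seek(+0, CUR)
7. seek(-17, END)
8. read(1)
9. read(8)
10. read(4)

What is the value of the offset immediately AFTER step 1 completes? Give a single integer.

After 1 (read(5)): returned 'DR6AB', offset=5

Answer: 5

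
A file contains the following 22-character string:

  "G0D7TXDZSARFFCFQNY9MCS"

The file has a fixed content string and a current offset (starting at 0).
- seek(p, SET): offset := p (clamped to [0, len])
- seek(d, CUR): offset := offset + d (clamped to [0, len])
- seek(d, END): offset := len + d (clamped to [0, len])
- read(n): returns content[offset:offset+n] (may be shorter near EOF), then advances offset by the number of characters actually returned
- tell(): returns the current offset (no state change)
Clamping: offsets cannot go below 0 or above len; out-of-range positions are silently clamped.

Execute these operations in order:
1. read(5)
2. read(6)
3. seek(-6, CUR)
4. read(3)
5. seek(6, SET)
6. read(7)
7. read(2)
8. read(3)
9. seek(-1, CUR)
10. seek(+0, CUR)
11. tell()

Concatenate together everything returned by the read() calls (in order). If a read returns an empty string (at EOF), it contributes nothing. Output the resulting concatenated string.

After 1 (read(5)): returned 'G0D7T', offset=5
After 2 (read(6)): returned 'XDZSAR', offset=11
After 3 (seek(-6, CUR)): offset=5
After 4 (read(3)): returned 'XDZ', offset=8
After 5 (seek(6, SET)): offset=6
After 6 (read(7)): returned 'DZSARFF', offset=13
After 7 (read(2)): returned 'CF', offset=15
After 8 (read(3)): returned 'QNY', offset=18
After 9 (seek(-1, CUR)): offset=17
After 10 (seek(+0, CUR)): offset=17
After 11 (tell()): offset=17

Answer: G0D7TXDZSARXDZDZSARFFCFQNY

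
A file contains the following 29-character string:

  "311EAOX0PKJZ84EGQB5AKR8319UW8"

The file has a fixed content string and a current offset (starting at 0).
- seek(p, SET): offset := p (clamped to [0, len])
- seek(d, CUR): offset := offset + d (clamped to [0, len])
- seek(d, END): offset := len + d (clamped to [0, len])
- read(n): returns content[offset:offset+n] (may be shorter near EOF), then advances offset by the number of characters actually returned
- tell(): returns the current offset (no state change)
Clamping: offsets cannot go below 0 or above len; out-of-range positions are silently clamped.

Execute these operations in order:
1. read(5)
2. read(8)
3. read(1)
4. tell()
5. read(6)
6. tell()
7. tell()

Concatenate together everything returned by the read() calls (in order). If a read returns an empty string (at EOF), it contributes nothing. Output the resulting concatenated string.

After 1 (read(5)): returned '311EA', offset=5
After 2 (read(8)): returned 'OX0PKJZ8', offset=13
After 3 (read(1)): returned '4', offset=14
After 4 (tell()): offset=14
After 5 (read(6)): returned 'EGQB5A', offset=20
After 6 (tell()): offset=20
After 7 (tell()): offset=20

Answer: 311EAOX0PKJZ84EGQB5A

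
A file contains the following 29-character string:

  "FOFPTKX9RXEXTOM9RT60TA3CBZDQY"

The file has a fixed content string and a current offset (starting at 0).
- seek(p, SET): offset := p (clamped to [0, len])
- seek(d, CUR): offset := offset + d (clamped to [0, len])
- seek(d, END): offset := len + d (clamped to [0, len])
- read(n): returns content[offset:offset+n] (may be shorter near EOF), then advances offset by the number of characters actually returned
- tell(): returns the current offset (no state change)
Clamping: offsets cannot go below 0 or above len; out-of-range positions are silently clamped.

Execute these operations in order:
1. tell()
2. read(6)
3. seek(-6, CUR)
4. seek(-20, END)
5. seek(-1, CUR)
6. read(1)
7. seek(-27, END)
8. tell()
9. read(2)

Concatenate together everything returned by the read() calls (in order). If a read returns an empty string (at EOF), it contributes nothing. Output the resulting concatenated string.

After 1 (tell()): offset=0
After 2 (read(6)): returned 'FOFPTK', offset=6
After 3 (seek(-6, CUR)): offset=0
After 4 (seek(-20, END)): offset=9
After 5 (seek(-1, CUR)): offset=8
After 6 (read(1)): returned 'R', offset=9
After 7 (seek(-27, END)): offset=2
After 8 (tell()): offset=2
After 9 (read(2)): returned 'FP', offset=4

Answer: FOFPTKRFP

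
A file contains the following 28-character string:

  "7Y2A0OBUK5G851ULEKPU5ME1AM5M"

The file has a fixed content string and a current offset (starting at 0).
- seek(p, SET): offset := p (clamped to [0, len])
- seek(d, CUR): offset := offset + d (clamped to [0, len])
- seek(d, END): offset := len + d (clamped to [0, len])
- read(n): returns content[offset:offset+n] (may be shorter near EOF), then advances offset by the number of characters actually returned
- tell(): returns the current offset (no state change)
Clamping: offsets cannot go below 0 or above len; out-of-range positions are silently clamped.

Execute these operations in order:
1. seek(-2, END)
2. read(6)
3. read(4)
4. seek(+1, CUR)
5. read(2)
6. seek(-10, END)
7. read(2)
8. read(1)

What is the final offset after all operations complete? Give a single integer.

After 1 (seek(-2, END)): offset=26
After 2 (read(6)): returned '5M', offset=28
After 3 (read(4)): returned '', offset=28
After 4 (seek(+1, CUR)): offset=28
After 5 (read(2)): returned '', offset=28
After 6 (seek(-10, END)): offset=18
After 7 (read(2)): returned 'PU', offset=20
After 8 (read(1)): returned '5', offset=21

Answer: 21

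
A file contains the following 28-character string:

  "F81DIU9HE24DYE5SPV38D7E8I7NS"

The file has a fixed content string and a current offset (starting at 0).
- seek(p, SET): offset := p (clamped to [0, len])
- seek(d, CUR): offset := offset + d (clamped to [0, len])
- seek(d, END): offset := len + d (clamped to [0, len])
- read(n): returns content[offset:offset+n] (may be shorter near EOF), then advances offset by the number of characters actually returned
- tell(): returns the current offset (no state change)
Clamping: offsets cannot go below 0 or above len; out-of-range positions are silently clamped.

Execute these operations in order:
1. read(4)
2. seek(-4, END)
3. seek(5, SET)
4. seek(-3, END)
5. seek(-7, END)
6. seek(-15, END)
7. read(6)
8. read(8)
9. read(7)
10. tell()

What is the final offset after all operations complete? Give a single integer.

After 1 (read(4)): returned 'F81D', offset=4
After 2 (seek(-4, END)): offset=24
After 3 (seek(5, SET)): offset=5
After 4 (seek(-3, END)): offset=25
After 5 (seek(-7, END)): offset=21
After 6 (seek(-15, END)): offset=13
After 7 (read(6)): returned 'E5SPV3', offset=19
After 8 (read(8)): returned '8D7E8I7N', offset=27
After 9 (read(7)): returned 'S', offset=28
After 10 (tell()): offset=28

Answer: 28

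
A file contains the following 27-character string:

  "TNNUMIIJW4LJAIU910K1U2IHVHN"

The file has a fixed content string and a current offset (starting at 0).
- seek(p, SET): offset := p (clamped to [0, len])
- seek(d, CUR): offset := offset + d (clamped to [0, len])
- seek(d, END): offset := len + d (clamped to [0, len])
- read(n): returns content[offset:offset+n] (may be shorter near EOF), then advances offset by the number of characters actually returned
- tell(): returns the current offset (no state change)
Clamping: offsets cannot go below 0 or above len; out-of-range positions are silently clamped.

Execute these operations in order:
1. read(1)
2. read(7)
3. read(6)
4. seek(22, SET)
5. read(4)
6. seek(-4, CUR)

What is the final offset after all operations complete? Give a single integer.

After 1 (read(1)): returned 'T', offset=1
After 2 (read(7)): returned 'NNUMIIJ', offset=8
After 3 (read(6)): returned 'W4LJAI', offset=14
After 4 (seek(22, SET)): offset=22
After 5 (read(4)): returned 'IHVH', offset=26
After 6 (seek(-4, CUR)): offset=22

Answer: 22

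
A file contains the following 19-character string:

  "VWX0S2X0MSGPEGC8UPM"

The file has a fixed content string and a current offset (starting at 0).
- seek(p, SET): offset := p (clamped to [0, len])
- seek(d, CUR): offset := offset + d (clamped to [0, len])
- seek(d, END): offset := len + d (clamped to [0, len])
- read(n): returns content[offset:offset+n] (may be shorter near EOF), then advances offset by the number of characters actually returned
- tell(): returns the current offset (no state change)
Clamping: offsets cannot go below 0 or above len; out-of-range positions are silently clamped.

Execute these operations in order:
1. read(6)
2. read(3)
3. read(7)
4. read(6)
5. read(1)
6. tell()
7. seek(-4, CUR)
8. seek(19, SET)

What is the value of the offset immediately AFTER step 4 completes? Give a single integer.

Answer: 19

Derivation:
After 1 (read(6)): returned 'VWX0S2', offset=6
After 2 (read(3)): returned 'X0M', offset=9
After 3 (read(7)): returned 'SGPEGC8', offset=16
After 4 (read(6)): returned 'UPM', offset=19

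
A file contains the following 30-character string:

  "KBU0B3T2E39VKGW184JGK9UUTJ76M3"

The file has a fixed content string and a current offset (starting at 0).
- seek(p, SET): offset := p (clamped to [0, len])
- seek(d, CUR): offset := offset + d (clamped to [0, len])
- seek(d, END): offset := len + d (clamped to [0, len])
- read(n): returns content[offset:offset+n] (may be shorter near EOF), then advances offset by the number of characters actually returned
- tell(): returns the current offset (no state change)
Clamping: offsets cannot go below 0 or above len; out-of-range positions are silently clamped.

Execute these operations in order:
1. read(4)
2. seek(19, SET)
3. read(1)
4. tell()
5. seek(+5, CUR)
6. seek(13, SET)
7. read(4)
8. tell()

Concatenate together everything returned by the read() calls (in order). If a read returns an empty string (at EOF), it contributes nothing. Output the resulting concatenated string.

Answer: KBU0GGW18

Derivation:
After 1 (read(4)): returned 'KBU0', offset=4
After 2 (seek(19, SET)): offset=19
After 3 (read(1)): returned 'G', offset=20
After 4 (tell()): offset=20
After 5 (seek(+5, CUR)): offset=25
After 6 (seek(13, SET)): offset=13
After 7 (read(4)): returned 'GW18', offset=17
After 8 (tell()): offset=17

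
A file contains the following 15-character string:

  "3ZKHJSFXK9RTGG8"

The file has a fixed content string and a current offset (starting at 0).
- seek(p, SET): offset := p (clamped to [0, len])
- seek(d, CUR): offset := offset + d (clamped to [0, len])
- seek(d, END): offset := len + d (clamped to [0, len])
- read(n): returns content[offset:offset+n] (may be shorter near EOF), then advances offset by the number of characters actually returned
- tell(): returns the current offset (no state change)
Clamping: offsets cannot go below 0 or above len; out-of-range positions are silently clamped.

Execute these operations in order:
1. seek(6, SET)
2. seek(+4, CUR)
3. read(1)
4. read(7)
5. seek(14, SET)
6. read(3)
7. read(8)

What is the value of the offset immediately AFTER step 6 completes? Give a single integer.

After 1 (seek(6, SET)): offset=6
After 2 (seek(+4, CUR)): offset=10
After 3 (read(1)): returned 'R', offset=11
After 4 (read(7)): returned 'TGG8', offset=15
After 5 (seek(14, SET)): offset=14
After 6 (read(3)): returned '8', offset=15

Answer: 15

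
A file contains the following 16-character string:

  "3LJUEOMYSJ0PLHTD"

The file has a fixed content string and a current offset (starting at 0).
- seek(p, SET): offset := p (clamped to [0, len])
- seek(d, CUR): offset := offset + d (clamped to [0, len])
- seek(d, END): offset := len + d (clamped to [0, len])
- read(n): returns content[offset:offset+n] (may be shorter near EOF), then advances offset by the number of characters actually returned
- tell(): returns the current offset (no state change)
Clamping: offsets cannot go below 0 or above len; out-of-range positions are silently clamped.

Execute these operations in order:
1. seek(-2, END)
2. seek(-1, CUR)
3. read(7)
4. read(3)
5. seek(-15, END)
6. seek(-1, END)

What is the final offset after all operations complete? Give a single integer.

After 1 (seek(-2, END)): offset=14
After 2 (seek(-1, CUR)): offset=13
After 3 (read(7)): returned 'HTD', offset=16
After 4 (read(3)): returned '', offset=16
After 5 (seek(-15, END)): offset=1
After 6 (seek(-1, END)): offset=15

Answer: 15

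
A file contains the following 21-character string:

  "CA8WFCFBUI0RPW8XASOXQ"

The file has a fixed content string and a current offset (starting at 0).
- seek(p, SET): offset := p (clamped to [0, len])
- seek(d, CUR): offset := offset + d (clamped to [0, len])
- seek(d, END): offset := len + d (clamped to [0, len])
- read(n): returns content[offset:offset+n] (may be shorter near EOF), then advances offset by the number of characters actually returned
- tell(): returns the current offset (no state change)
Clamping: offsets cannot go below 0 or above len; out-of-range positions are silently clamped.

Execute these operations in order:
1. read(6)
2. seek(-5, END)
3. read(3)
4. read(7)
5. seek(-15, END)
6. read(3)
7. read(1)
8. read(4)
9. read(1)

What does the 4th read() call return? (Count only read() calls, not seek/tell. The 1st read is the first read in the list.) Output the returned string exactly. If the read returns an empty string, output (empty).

Answer: FBU

Derivation:
After 1 (read(6)): returned 'CA8WFC', offset=6
After 2 (seek(-5, END)): offset=16
After 3 (read(3)): returned 'ASO', offset=19
After 4 (read(7)): returned 'XQ', offset=21
After 5 (seek(-15, END)): offset=6
After 6 (read(3)): returned 'FBU', offset=9
After 7 (read(1)): returned 'I', offset=10
After 8 (read(4)): returned '0RPW', offset=14
After 9 (read(1)): returned '8', offset=15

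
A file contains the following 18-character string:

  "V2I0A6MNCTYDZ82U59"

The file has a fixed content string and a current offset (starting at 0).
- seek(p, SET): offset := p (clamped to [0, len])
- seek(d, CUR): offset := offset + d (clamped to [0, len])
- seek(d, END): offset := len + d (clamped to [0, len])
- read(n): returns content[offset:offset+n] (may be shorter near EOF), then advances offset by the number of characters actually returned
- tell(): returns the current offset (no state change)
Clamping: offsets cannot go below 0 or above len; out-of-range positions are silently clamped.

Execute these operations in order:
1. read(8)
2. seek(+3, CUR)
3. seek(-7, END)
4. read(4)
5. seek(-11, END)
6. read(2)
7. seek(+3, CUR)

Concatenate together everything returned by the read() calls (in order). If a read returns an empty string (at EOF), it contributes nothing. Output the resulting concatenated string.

After 1 (read(8)): returned 'V2I0A6MN', offset=8
After 2 (seek(+3, CUR)): offset=11
After 3 (seek(-7, END)): offset=11
After 4 (read(4)): returned 'DZ82', offset=15
After 5 (seek(-11, END)): offset=7
After 6 (read(2)): returned 'NC', offset=9
After 7 (seek(+3, CUR)): offset=12

Answer: V2I0A6MNDZ82NC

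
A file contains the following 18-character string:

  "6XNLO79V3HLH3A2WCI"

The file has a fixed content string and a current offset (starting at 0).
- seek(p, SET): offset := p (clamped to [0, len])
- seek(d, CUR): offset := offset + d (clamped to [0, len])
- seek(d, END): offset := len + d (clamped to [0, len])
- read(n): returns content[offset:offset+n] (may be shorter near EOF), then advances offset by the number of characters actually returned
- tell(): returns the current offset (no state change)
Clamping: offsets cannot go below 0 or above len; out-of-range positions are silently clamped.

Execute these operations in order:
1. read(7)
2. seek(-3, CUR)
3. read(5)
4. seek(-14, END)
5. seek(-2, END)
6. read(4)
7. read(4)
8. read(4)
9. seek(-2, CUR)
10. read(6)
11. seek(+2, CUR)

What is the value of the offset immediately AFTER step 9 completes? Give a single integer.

Answer: 16

Derivation:
After 1 (read(7)): returned '6XNLO79', offset=7
After 2 (seek(-3, CUR)): offset=4
After 3 (read(5)): returned 'O79V3', offset=9
After 4 (seek(-14, END)): offset=4
After 5 (seek(-2, END)): offset=16
After 6 (read(4)): returned 'CI', offset=18
After 7 (read(4)): returned '', offset=18
After 8 (read(4)): returned '', offset=18
After 9 (seek(-2, CUR)): offset=16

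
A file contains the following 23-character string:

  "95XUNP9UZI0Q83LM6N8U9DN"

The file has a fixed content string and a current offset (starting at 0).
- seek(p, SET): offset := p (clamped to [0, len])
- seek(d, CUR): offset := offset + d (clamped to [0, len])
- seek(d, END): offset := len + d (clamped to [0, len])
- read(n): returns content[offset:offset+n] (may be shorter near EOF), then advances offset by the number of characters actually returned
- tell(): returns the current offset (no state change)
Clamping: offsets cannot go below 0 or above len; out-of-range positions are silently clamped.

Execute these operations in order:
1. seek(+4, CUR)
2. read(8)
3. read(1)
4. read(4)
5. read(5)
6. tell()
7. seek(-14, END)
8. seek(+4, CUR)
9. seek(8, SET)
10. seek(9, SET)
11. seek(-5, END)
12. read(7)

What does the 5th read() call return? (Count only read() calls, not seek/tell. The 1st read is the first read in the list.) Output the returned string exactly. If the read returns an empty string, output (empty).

Answer: 8U9DN

Derivation:
After 1 (seek(+4, CUR)): offset=4
After 2 (read(8)): returned 'NP9UZI0Q', offset=12
After 3 (read(1)): returned '8', offset=13
After 4 (read(4)): returned '3LM6', offset=17
After 5 (read(5)): returned 'N8U9D', offset=22
After 6 (tell()): offset=22
After 7 (seek(-14, END)): offset=9
After 8 (seek(+4, CUR)): offset=13
After 9 (seek(8, SET)): offset=8
After 10 (seek(9, SET)): offset=9
After 11 (seek(-5, END)): offset=18
After 12 (read(7)): returned '8U9DN', offset=23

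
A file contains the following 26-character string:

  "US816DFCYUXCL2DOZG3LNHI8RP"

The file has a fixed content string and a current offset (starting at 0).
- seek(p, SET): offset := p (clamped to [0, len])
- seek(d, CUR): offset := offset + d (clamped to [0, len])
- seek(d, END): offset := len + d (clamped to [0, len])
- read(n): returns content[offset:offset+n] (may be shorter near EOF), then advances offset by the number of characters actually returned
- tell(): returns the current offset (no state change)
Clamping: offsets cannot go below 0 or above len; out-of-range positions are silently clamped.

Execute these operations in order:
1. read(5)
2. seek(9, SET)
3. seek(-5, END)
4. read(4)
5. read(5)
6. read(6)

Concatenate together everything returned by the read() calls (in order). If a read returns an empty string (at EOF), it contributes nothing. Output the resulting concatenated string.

After 1 (read(5)): returned 'US816', offset=5
After 2 (seek(9, SET)): offset=9
After 3 (seek(-5, END)): offset=21
After 4 (read(4)): returned 'HI8R', offset=25
After 5 (read(5)): returned 'P', offset=26
After 6 (read(6)): returned '', offset=26

Answer: US816HI8RP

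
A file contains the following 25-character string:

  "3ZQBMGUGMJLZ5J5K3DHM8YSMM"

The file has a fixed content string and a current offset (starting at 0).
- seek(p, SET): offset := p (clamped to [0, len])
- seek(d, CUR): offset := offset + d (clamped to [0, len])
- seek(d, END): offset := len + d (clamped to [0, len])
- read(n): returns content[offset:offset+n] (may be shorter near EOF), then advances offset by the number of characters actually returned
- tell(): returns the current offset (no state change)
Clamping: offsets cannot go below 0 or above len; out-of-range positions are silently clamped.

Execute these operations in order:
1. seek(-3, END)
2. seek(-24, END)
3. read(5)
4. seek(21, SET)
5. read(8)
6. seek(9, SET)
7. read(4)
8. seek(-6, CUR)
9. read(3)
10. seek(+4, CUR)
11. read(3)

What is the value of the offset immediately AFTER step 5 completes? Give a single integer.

After 1 (seek(-3, END)): offset=22
After 2 (seek(-24, END)): offset=1
After 3 (read(5)): returned 'ZQBMG', offset=6
After 4 (seek(21, SET)): offset=21
After 5 (read(8)): returned 'YSMM', offset=25

Answer: 25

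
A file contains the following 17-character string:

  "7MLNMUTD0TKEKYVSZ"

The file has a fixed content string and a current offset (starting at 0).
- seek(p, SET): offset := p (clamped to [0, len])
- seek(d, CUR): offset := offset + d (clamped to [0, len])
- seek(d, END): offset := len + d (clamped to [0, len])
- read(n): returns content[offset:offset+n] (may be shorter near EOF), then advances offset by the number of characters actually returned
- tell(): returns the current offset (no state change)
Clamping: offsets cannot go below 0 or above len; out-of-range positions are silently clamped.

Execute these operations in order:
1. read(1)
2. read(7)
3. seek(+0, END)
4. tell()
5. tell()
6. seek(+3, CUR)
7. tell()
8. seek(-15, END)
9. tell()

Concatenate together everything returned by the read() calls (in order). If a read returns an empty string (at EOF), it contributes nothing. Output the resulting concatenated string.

Answer: 7MLNMUTD

Derivation:
After 1 (read(1)): returned '7', offset=1
After 2 (read(7)): returned 'MLNMUTD', offset=8
After 3 (seek(+0, END)): offset=17
After 4 (tell()): offset=17
After 5 (tell()): offset=17
After 6 (seek(+3, CUR)): offset=17
After 7 (tell()): offset=17
After 8 (seek(-15, END)): offset=2
After 9 (tell()): offset=2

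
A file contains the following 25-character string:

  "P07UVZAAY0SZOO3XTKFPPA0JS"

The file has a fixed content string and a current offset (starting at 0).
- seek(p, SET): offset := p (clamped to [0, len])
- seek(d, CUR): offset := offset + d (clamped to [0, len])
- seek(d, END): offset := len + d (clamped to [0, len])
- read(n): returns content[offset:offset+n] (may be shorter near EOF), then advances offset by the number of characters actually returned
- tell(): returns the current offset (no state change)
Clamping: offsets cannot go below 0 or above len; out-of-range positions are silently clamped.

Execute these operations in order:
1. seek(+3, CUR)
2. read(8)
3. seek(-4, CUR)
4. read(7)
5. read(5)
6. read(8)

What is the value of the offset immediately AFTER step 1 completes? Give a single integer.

After 1 (seek(+3, CUR)): offset=3

Answer: 3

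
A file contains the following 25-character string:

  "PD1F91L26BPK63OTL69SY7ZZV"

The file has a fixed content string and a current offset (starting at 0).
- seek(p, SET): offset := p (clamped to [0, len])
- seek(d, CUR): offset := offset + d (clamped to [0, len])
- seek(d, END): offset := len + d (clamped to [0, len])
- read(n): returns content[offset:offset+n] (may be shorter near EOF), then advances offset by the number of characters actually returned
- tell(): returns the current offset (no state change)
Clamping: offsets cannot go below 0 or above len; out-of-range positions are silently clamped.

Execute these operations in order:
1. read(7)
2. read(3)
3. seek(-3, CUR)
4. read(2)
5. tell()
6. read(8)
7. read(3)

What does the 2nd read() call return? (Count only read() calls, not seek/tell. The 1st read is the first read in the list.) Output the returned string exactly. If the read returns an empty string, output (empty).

Answer: 26B

Derivation:
After 1 (read(7)): returned 'PD1F91L', offset=7
After 2 (read(3)): returned '26B', offset=10
After 3 (seek(-3, CUR)): offset=7
After 4 (read(2)): returned '26', offset=9
After 5 (tell()): offset=9
After 6 (read(8)): returned 'BPK63OTL', offset=17
After 7 (read(3)): returned '69S', offset=20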